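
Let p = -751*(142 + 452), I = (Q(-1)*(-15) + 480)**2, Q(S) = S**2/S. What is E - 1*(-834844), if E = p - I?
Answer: 143725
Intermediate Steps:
Q(S) = S
I = 245025 (I = (-1*(-15) + 480)**2 = (15 + 480)**2 = 495**2 = 245025)
p = -446094 (p = -751*594 = -446094)
E = -691119 (E = -446094 - 1*245025 = -446094 - 245025 = -691119)
E - 1*(-834844) = -691119 - 1*(-834844) = -691119 + 834844 = 143725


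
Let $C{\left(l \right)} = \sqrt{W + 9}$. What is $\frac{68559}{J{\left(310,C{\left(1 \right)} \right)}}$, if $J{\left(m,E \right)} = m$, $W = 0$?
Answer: $\frac{68559}{310} \approx 221.16$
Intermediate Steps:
$C{\left(l \right)} = 3$ ($C{\left(l \right)} = \sqrt{0 + 9} = \sqrt{9} = 3$)
$\frac{68559}{J{\left(310,C{\left(1 \right)} \right)}} = \frac{68559}{310}$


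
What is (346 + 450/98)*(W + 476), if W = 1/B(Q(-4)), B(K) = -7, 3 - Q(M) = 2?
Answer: 57223249/343 ≈ 1.6683e+5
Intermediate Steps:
Q(M) = 1 (Q(M) = 3 - 1*2 = 3 - 2 = 1)
W = -⅐ (W = 1/(-7) = -⅐ ≈ -0.14286)
(346 + 450/98)*(W + 476) = (346 + 450/98)*(-⅐ + 476) = (346 + 450*(1/98))*(3331/7) = (346 + 225/49)*(3331/7) = (17179/49)*(3331/7) = 57223249/343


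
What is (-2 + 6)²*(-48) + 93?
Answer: -675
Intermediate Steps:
(-2 + 6)²*(-48) + 93 = 4²*(-48) + 93 = 16*(-48) + 93 = -768 + 93 = -675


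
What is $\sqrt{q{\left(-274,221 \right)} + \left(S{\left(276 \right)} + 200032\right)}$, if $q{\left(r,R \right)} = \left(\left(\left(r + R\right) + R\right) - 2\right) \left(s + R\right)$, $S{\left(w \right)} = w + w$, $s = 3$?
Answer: $2 \sqrt{59442} \approx 487.61$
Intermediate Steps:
$S{\left(w \right)} = 2 w$
$q{\left(r,R \right)} = \left(3 + R\right) \left(-2 + r + 2 R\right)$ ($q{\left(r,R \right)} = \left(\left(\left(r + R\right) + R\right) - 2\right) \left(3 + R\right) = \left(\left(\left(R + r\right) + R\right) - 2\right) \left(3 + R\right) = \left(\left(r + 2 R\right) - 2\right) \left(3 + R\right) = \left(-2 + r + 2 R\right) \left(3 + R\right) = \left(3 + R\right) \left(-2 + r + 2 R\right)$)
$\sqrt{q{\left(-274,221 \right)} + \left(S{\left(276 \right)} + 200032\right)} = \sqrt{\left(-6 + 2 \cdot 221^{2} + 3 \left(-274\right) + 4 \cdot 221 + 221 \left(-274\right)\right) + \left(2 \cdot 276 + 200032\right)} = \sqrt{\left(-6 + 2 \cdot 48841 - 822 + 884 - 60554\right) + \left(552 + 200032\right)} = \sqrt{\left(-6 + 97682 - 822 + 884 - 60554\right) + 200584} = \sqrt{37184 + 200584} = \sqrt{237768} = 2 \sqrt{59442}$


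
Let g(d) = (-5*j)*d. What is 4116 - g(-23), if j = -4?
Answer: 4576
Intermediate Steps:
g(d) = 20*d (g(d) = (-5*(-4))*d = 20*d)
4116 - g(-23) = 4116 - 20*(-23) = 4116 - 1*(-460) = 4116 + 460 = 4576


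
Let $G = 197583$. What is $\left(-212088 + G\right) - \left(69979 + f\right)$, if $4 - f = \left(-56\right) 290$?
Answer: $-100728$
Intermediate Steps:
$f = 16244$ ($f = 4 - \left(-56\right) 290 = 4 - -16240 = 4 + 16240 = 16244$)
$\left(-212088 + G\right) - \left(69979 + f\right) = \left(-212088 + 197583\right) - 86223 = -14505 - 86223 = -100728$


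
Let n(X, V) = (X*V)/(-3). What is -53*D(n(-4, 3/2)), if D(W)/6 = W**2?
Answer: -1272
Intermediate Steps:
n(X, V) = -V*X/3 (n(X, V) = (V*X)*(-1/3) = -V*X/3)
D(W) = 6*W**2
-53*D(n(-4, 3/2)) = -318*(-1/3*3/2*(-4))**2 = -318*2**2 = -318*4 = -53*24 = -1272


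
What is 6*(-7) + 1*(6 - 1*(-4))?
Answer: -32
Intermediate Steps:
6*(-7) + 1*(6 - 1*(-4)) = -42 + 1*(6 + 4) = -42 + 1*10 = -42 + 10 = -32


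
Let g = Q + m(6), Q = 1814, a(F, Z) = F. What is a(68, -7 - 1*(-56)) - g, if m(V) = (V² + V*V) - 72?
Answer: -1746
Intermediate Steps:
m(V) = -72 + 2*V² (m(V) = (V² + V²) - 72 = 2*V² - 72 = -72 + 2*V²)
g = 1814 (g = 1814 + (-72 + 2*6²) = 1814 + (-72 + 2*36) = 1814 + (-72 + 72) = 1814 + 0 = 1814)
a(68, -7 - 1*(-56)) - g = 68 - 1*1814 = 68 - 1814 = -1746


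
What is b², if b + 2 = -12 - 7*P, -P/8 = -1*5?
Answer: 86436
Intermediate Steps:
P = 40 (P = -(-8)*5 = -8*(-5) = 40)
b = -294 (b = -2 + (-12 - 7*40) = -2 + (-12 - 280) = -2 - 292 = -294)
b² = (-294)² = 86436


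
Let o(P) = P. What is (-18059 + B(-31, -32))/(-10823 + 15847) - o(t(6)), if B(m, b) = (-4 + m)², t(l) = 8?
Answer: -28513/2512 ≈ -11.351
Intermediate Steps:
(-18059 + B(-31, -32))/(-10823 + 15847) - o(t(6)) = (-18059 + (-4 - 31)²)/(-10823 + 15847) - 1*8 = (-18059 + (-35)²)/5024 - 8 = (-18059 + 1225)*(1/5024) - 8 = -16834*1/5024 - 8 = -8417/2512 - 8 = -28513/2512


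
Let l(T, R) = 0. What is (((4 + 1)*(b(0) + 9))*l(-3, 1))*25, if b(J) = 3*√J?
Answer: 0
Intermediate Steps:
(((4 + 1)*(b(0) + 9))*l(-3, 1))*25 = (((4 + 1)*(3*√0 + 9))*0)*25 = ((5*(3*0 + 9))*0)*25 = ((5*(0 + 9))*0)*25 = ((5*9)*0)*25 = (45*0)*25 = 0*25 = 0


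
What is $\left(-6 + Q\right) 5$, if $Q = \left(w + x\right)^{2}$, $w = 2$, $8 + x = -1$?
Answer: $215$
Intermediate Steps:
$x = -9$ ($x = -8 - 1 = -9$)
$Q = 49$ ($Q = \left(2 - 9\right)^{2} = \left(-7\right)^{2} = 49$)
$\left(-6 + Q\right) 5 = \left(-6 + 49\right) 5 = 43 \cdot 5 = 215$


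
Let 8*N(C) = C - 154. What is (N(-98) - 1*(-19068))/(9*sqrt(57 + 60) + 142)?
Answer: 2703183/10687 - 1027971*sqrt(13)/21374 ≈ 79.534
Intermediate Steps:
N(C) = -77/4 + C/8 (N(C) = (C - 154)/8 = (-154 + C)/8 = -77/4 + C/8)
(N(-98) - 1*(-19068))/(9*sqrt(57 + 60) + 142) = ((-77/4 + (1/8)*(-98)) - 1*(-19068))/(9*sqrt(57 + 60) + 142) = ((-77/4 - 49/4) + 19068)/(9*sqrt(117) + 142) = (-63/2 + 19068)/(9*(3*sqrt(13)) + 142) = 38073/(2*(27*sqrt(13) + 142)) = 38073/(2*(142 + 27*sqrt(13)))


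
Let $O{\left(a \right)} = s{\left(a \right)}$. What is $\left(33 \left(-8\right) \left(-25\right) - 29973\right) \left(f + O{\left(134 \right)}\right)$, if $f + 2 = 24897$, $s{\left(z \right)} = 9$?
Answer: $-582081192$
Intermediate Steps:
$f = 24895$ ($f = -2 + 24897 = 24895$)
$O{\left(a \right)} = 9$
$\left(33 \left(-8\right) \left(-25\right) - 29973\right) \left(f + O{\left(134 \right)}\right) = \left(33 \left(-8\right) \left(-25\right) - 29973\right) \left(24895 + 9\right) = \left(\left(-264\right) \left(-25\right) - 29973\right) 24904 = \left(6600 - 29973\right) 24904 = \left(-23373\right) 24904 = -582081192$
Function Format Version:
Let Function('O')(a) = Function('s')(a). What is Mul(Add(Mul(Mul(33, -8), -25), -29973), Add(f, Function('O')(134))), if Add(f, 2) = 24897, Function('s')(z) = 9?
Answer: -582081192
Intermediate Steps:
f = 24895 (f = Add(-2, 24897) = 24895)
Function('O')(a) = 9
Mul(Add(Mul(Mul(33, -8), -25), -29973), Add(f, Function('O')(134))) = Mul(Add(Mul(Mul(33, -8), -25), -29973), Add(24895, 9)) = Mul(Add(Mul(-264, -25), -29973), 24904) = Mul(Add(6600, -29973), 24904) = Mul(-23373, 24904) = -582081192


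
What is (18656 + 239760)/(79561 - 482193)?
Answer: -32302/50329 ≈ -0.64182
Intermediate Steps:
(18656 + 239760)/(79561 - 482193) = 258416/(-402632) = 258416*(-1/402632) = -32302/50329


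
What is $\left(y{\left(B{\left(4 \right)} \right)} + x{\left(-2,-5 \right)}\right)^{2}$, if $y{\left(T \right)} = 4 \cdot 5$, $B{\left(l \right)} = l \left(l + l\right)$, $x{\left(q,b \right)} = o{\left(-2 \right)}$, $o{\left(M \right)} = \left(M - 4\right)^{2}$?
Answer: $3136$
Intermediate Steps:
$o{\left(M \right)} = \left(-4 + M\right)^{2}$
$x{\left(q,b \right)} = 36$ ($x{\left(q,b \right)} = \left(-4 - 2\right)^{2} = \left(-6\right)^{2} = 36$)
$B{\left(l \right)} = 2 l^{2}$ ($B{\left(l \right)} = l 2 l = 2 l^{2}$)
$y{\left(T \right)} = 20$
$\left(y{\left(B{\left(4 \right)} \right)} + x{\left(-2,-5 \right)}\right)^{2} = \left(20 + 36\right)^{2} = 56^{2} = 3136$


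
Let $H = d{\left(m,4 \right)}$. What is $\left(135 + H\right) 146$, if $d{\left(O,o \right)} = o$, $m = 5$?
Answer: $20294$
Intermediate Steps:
$H = 4$
$\left(135 + H\right) 146 = \left(135 + 4\right) 146 = 139 \cdot 146 = 20294$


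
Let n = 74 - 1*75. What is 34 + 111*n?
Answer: -77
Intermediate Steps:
n = -1 (n = 74 - 75 = -1)
34 + 111*n = 34 + 111*(-1) = 34 - 111 = -77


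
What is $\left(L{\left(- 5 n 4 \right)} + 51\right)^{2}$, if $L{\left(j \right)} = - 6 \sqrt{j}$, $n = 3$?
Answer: $441 - 1224 i \sqrt{15} \approx 441.0 - 4740.5 i$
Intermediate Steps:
$\left(L{\left(- 5 n 4 \right)} + 51\right)^{2} = \left(- 6 \sqrt{\left(-5\right) 3 \cdot 4} + 51\right)^{2} = \left(- 6 \sqrt{\left(-15\right) 4} + 51\right)^{2} = \left(- 6 \sqrt{-60} + 51\right)^{2} = \left(- 6 \cdot 2 i \sqrt{15} + 51\right)^{2} = \left(- 12 i \sqrt{15} + 51\right)^{2} = \left(51 - 12 i \sqrt{15}\right)^{2}$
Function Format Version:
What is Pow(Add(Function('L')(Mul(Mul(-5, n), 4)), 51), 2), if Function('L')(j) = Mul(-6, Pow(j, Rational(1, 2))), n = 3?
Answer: Add(441, Mul(-1224, I, Pow(15, Rational(1, 2)))) ≈ Add(441.00, Mul(-4740.5, I))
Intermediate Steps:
Pow(Add(Function('L')(Mul(Mul(-5, n), 4)), 51), 2) = Pow(Add(Mul(-6, Pow(Mul(Mul(-5, 3), 4), Rational(1, 2))), 51), 2) = Pow(Add(Mul(-6, Pow(Mul(-15, 4), Rational(1, 2))), 51), 2) = Pow(Add(Mul(-6, Pow(-60, Rational(1, 2))), 51), 2) = Pow(Add(Mul(-6, Mul(2, I, Pow(15, Rational(1, 2)))), 51), 2) = Pow(Add(Mul(-12, I, Pow(15, Rational(1, 2))), 51), 2) = Pow(Add(51, Mul(-12, I, Pow(15, Rational(1, 2)))), 2)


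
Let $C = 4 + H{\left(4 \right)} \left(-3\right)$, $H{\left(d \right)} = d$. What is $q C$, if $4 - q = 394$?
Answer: $3120$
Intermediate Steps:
$q = -390$ ($q = 4 - 394 = -390$)
$C = -8$ ($C = 4 + 4 \left(-3\right) = 4 - 12 = -8$)
$q C = \left(-390\right) \left(-8\right) = 3120$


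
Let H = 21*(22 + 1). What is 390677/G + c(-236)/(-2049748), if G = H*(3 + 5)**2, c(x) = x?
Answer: 28599881951/2262921792 ≈ 12.638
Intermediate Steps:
H = 483 (H = 21*23 = 483)
G = 30912 (G = 483*(3 + 5)**2 = 483*8**2 = 483*64 = 30912)
390677/G + c(-236)/(-2049748) = 390677/30912 - 236/(-2049748) = 390677*(1/30912) - 236*(-1/2049748) = 55811/4416 + 59/512437 = 28599881951/2262921792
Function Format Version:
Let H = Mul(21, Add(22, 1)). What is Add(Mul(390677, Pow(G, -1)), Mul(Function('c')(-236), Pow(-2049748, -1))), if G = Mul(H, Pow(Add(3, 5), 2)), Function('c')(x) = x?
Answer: Rational(28599881951, 2262921792) ≈ 12.638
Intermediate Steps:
H = 483 (H = Mul(21, 23) = 483)
G = 30912 (G = Mul(483, Pow(Add(3, 5), 2)) = Mul(483, Pow(8, 2)) = Mul(483, 64) = 30912)
Add(Mul(390677, Pow(G, -1)), Mul(Function('c')(-236), Pow(-2049748, -1))) = Add(Mul(390677, Pow(30912, -1)), Mul(-236, Pow(-2049748, -1))) = Add(Mul(390677, Rational(1, 30912)), Mul(-236, Rational(-1, 2049748))) = Add(Rational(55811, 4416), Rational(59, 512437)) = Rational(28599881951, 2262921792)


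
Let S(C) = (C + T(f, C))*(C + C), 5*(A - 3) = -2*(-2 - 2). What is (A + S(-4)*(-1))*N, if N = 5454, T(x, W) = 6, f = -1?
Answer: 561762/5 ≈ 1.1235e+5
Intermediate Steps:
A = 23/5 (A = 3 + (-2*(-2 - 2))/5 = 3 + (-2*(-4))/5 = 3 + (⅕)*8 = 3 + 8/5 = 23/5 ≈ 4.6000)
S(C) = 2*C*(6 + C) (S(C) = (C + 6)*(C + C) = (6 + C)*(2*C) = 2*C*(6 + C))
(A + S(-4)*(-1))*N = (23/5 + (2*(-4)*(6 - 4))*(-1))*5454 = (23/5 + (2*(-4)*2)*(-1))*5454 = (23/5 - 16*(-1))*5454 = (23/5 + 16)*5454 = (103/5)*5454 = 561762/5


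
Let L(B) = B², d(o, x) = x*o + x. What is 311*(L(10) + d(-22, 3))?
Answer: 11507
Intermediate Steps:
d(o, x) = x + o*x (d(o, x) = o*x + x = x + o*x)
311*(L(10) + d(-22, 3)) = 311*(10² + 3*(1 - 22)) = 311*(100 + 3*(-21)) = 311*(100 - 63) = 311*37 = 11507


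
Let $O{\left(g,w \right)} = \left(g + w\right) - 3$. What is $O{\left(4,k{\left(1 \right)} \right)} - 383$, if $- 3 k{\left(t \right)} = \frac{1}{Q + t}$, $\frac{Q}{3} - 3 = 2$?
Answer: $- \frac{18337}{48} \approx -382.02$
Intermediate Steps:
$Q = 15$ ($Q = 9 + 3 \cdot 2 = 9 + 6 = 15$)
$k{\left(t \right)} = - \frac{1}{3 \left(15 + t\right)}$
$O{\left(g,w \right)} = -3 + g + w$
$O{\left(4,k{\left(1 \right)} \right)} - 383 = \left(-3 + 4 - \frac{1}{45 + 3 \cdot 1}\right) - 383 = \left(-3 + 4 - \frac{1}{45 + 3}\right) - 383 = \left(-3 + 4 - \frac{1}{48}\right) - 383 = \frac{47}{48} - 383 = - \frac{18337}{48}$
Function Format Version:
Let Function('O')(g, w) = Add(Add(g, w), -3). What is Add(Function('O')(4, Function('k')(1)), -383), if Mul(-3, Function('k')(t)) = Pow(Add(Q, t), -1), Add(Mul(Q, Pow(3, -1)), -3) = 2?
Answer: Rational(-18337, 48) ≈ -382.02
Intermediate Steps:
Q = 15 (Q = Add(9, Mul(3, 2)) = Add(9, 6) = 15)
Function('k')(t) = Mul(Rational(-1, 3), Pow(Add(15, t), -1))
Function('O')(g, w) = Add(-3, g, w)
Add(Function('O')(4, Function('k')(1)), -383) = Add(Add(-3, 4, Mul(-1, Pow(Add(45, Mul(3, 1)), -1))), -383) = Add(Add(-3, 4, Mul(-1, Pow(Add(45, 3), -1))), -383) = Add(Add(-3, 4, Mul(-1, Pow(48, -1))), -383) = Add(Add(-3, 4, Mul(-1, Rational(1, 48))), -383) = Add(Add(-3, 4, Rational(-1, 48)), -383) = Add(Rational(47, 48), -383) = Rational(-18337, 48)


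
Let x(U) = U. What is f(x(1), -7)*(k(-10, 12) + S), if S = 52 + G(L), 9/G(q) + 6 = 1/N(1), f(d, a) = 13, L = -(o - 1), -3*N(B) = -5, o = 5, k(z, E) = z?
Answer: 1573/3 ≈ 524.33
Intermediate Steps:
N(B) = 5/3 (N(B) = -1/3*(-5) = 5/3)
L = -4 (L = -(5 - 1) = -1*4 = -4)
G(q) = -5/3 (G(q) = 9/(-6 + 1/(5/3)) = 9/(-6 + 3/5) = 9/(-27/5) = 9*(-5/27) = -5/3)
S = 151/3 (S = 52 - 5/3 = 151/3 ≈ 50.333)
f(x(1), -7)*(k(-10, 12) + S) = 13*(-10 + 151/3) = 13*(121/3) = 1573/3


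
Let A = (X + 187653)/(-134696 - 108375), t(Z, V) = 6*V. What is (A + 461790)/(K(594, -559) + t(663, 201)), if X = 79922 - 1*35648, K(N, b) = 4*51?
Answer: 37415841721/114243370 ≈ 327.51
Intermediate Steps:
K(N, b) = 204
X = 44274 (X = 79922 - 35648 = 44274)
A = -231927/243071 (A = (44274 + 187653)/(-134696 - 108375) = 231927/(-243071) = 231927*(-1/243071) = -231927/243071 ≈ -0.95415)
(A + 461790)/(K(594, -559) + t(663, 201)) = (-231927/243071 + 461790)/(204 + 6*201) = 112247525163/(243071*(204 + 1206)) = (112247525163/243071)/1410 = (112247525163/243071)*(1/1410) = 37415841721/114243370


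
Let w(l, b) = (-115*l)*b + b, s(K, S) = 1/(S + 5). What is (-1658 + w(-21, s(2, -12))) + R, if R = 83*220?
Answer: 113798/7 ≈ 16257.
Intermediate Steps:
s(K, S) = 1/(5 + S)
w(l, b) = b - 115*b*l (w(l, b) = -115*b*l + b = b - 115*b*l)
R = 18260
(-1658 + w(-21, s(2, -12))) + R = (-1658 + (1 - 115*(-21))/(5 - 12)) + 18260 = (-1658 + (1 + 2415)/(-7)) + 18260 = (-1658 - ⅐*2416) + 18260 = (-1658 - 2416/7) + 18260 = -14022/7 + 18260 = 113798/7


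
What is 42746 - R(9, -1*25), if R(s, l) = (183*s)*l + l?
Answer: 83946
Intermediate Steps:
R(s, l) = l + 183*l*s (R(s, l) = 183*l*s + l = l + 183*l*s)
42746 - R(9, -1*25) = 42746 - (-1*25)*(1 + 183*9) = 42746 - (-25)*(1 + 1647) = 42746 - (-25)*1648 = 42746 - 1*(-41200) = 42746 + 41200 = 83946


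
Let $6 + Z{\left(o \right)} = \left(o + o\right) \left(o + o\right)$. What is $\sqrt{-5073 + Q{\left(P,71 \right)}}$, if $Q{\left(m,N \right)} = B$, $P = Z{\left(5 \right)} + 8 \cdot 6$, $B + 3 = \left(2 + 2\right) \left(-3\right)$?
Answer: $4 i \sqrt{318} \approx 71.33 i$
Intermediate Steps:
$Z{\left(o \right)} = -6 + 4 o^{2}$ ($Z{\left(o \right)} = -6 + \left(o + o\right) \left(o + o\right) = -6 + 2 o 2 o = -6 + 4 o^{2}$)
$B = -15$ ($B = -3 + \left(2 + 2\right) \left(-3\right) = -3 + 4 \left(-3\right) = -3 - 12 = -15$)
$P = 142$ ($P = \left(-6 + 4 \cdot 5^{2}\right) + 8 \cdot 6 = \left(-6 + 4 \cdot 25\right) + 48 = \left(-6 + 100\right) + 48 = 94 + 48 = 142$)
$Q{\left(m,N \right)} = -15$
$\sqrt{-5073 + Q{\left(P,71 \right)}} = \sqrt{-5073 - 15} = \sqrt{-5088} = 4 i \sqrt{318}$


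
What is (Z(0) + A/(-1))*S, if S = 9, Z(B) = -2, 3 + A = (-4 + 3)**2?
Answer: 0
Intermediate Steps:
A = -2 (A = -3 + (-4 + 3)**2 = -3 + (-1)**2 = -3 + 1 = -2)
(Z(0) + A/(-1))*S = (-2 - 2/(-1))*9 = (-2 - 2*(-1))*9 = (-2 + 2)*9 = 0*9 = 0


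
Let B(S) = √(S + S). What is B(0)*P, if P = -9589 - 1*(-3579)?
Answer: 0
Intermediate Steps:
B(S) = √2*√S (B(S) = √(2*S) = √2*√S)
P = -6010 (P = -9589 + 3579 = -6010)
B(0)*P = (√2*√0)*(-6010) = (√2*0)*(-6010) = 0*(-6010) = 0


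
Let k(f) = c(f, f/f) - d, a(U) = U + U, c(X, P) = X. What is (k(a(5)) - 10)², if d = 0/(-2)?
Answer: 0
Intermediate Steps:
a(U) = 2*U
d = 0 (d = 0*(-½) = 0)
k(f) = f (k(f) = f - 1*0 = f + 0 = f)
(k(a(5)) - 10)² = (2*5 - 10)² = (10 - 10)² = 0² = 0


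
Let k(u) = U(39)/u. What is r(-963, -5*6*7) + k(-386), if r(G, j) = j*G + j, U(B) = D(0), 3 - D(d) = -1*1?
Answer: 38989858/193 ≈ 2.0202e+5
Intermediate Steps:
D(d) = 4 (D(d) = 3 - (-1) = 3 - 1*(-1) = 3 + 1 = 4)
U(B) = 4
r(G, j) = j + G*j (r(G, j) = G*j + j = j + G*j)
k(u) = 4/u
r(-963, -5*6*7) + k(-386) = (-5*6*7)*(1 - 963) + 4/(-386) = -30*7*(-962) + 4*(-1/386) = -210*(-962) - 2/193 = 202020 - 2/193 = 38989858/193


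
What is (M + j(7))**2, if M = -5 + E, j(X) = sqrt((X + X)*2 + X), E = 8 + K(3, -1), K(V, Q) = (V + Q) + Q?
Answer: (4 + sqrt(35))**2 ≈ 98.329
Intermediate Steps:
K(V, Q) = V + 2*Q (K(V, Q) = (Q + V) + Q = V + 2*Q)
E = 9 (E = 8 + (3 + 2*(-1)) = 8 + (3 - 2) = 8 + 1 = 9)
j(X) = sqrt(5)*sqrt(X) (j(X) = sqrt((2*X)*2 + X) = sqrt(4*X + X) = sqrt(5*X) = sqrt(5)*sqrt(X))
M = 4 (M = -5 + 9 = 4)
(M + j(7))**2 = (4 + sqrt(5)*sqrt(7))**2 = (4 + sqrt(35))**2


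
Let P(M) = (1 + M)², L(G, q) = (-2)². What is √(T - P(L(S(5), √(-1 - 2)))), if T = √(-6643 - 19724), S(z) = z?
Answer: √(-25 + I*√26367) ≈ 8.3454 + 9.7286*I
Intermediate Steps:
L(G, q) = 4
T = I*√26367 (T = √(-26367) = I*√26367 ≈ 162.38*I)
√(T - P(L(S(5), √(-1 - 2)))) = √(I*√26367 - (1 + 4)²) = √(I*√26367 - 1*5²) = √(I*√26367 - 1*25) = √(I*√26367 - 25) = √(-25 + I*√26367)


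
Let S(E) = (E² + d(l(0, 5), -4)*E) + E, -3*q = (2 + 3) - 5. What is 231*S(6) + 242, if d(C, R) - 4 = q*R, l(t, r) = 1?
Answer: 15488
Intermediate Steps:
q = 0 (q = -((2 + 3) - 5)/3 = -(5 - 5)/3 = -⅓*0 = 0)
d(C, R) = 4 (d(C, R) = 4 + 0*R = 4 + 0 = 4)
S(E) = E² + 5*E (S(E) = (E² + 4*E) + E = E² + 5*E)
231*S(6) + 242 = 231*(6*(5 + 6)) + 242 = 231*(6*11) + 242 = 231*66 + 242 = 15246 + 242 = 15488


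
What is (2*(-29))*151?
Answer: -8758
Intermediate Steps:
(2*(-29))*151 = -58*151 = -8758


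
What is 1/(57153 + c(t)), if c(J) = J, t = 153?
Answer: 1/57306 ≈ 1.7450e-5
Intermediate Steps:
1/(57153 + c(t)) = 1/(57153 + 153) = 1/57306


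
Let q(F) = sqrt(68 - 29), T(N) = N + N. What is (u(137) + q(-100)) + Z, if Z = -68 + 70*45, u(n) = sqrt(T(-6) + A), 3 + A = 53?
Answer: 3082 + sqrt(38) + sqrt(39) ≈ 3094.4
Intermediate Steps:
A = 50 (A = -3 + 53 = 50)
T(N) = 2*N
u(n) = sqrt(38) (u(n) = sqrt(2*(-6) + 50) = sqrt(-12 + 50) = sqrt(38))
q(F) = sqrt(39)
Z = 3082 (Z = -68 + 3150 = 3082)
(u(137) + q(-100)) + Z = (sqrt(38) + sqrt(39)) + 3082 = 3082 + sqrt(38) + sqrt(39)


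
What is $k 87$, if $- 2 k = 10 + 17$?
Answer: $- \frac{2349}{2} \approx -1174.5$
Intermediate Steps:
$k = - \frac{27}{2}$ ($k = - \frac{10 + 17}{2} = \left(- \frac{1}{2}\right) 27 = - \frac{27}{2} \approx -13.5$)
$k 87 = \left(- \frac{27}{2}\right) 87 = - \frac{2349}{2}$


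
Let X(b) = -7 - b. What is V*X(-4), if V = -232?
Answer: 696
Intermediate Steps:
V*X(-4) = -232*(-7 - 1*(-4)) = -232*(-7 + 4) = -232*(-3) = 696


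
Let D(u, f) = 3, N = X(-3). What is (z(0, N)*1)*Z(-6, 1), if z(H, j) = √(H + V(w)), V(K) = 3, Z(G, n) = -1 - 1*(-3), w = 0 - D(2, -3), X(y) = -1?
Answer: 2*√3 ≈ 3.4641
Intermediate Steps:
N = -1
w = -3 (w = 0 - 1*3 = 0 - 3 = -3)
Z(G, n) = 2 (Z(G, n) = -1 + 3 = 2)
z(H, j) = √(3 + H) (z(H, j) = √(H + 3) = √(3 + H))
(z(0, N)*1)*Z(-6, 1) = (√(3 + 0)*1)*2 = (√3*1)*2 = √3*2 = 2*√3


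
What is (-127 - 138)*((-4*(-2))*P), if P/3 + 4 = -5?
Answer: 57240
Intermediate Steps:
P = -27 (P = -12 + 3*(-5) = -12 - 15 = -27)
(-127 - 138)*((-4*(-2))*P) = (-127 - 138)*(-4*(-2)*(-27)) = -2120*(-27) = -265*(-216) = 57240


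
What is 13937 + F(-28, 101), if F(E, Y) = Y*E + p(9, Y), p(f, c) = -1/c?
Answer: 1122008/101 ≈ 11109.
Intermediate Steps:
F(E, Y) = -1/Y + E*Y (F(E, Y) = Y*E - 1/Y = E*Y - 1/Y = -1/Y + E*Y)
13937 + F(-28, 101) = 13937 + (-1/101 - 28*101) = 13937 + (-1*1/101 - 2828) = 13937 + (-1/101 - 2828) = 13937 - 285629/101 = 1122008/101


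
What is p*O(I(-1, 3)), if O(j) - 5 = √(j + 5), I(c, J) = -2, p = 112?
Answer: 560 + 112*√3 ≈ 753.99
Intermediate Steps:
O(j) = 5 + √(5 + j) (O(j) = 5 + √(j + 5) = 5 + √(5 + j))
p*O(I(-1, 3)) = 112*(5 + √(5 - 2)) = 112*(5 + √3) = 560 + 112*√3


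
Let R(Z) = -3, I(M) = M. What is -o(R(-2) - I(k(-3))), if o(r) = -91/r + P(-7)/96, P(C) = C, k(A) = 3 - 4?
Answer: -4361/96 ≈ -45.427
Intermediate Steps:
k(A) = -1
o(r) = -7/96 - 91/r (o(r) = -91/r - 7/96 = -7/96 - 91/r)
-o(R(-2) - I(k(-3))) = -(-7/96 - 91/(-3 - 1*(-1))) = -(-7/96 - 91/(-3 + 1)) = -(-7/96 - 91/(-2)) = -(-7/96 - 91*(-½)) = -(-7/96 + 91/2) = -1*4361/96 = -4361/96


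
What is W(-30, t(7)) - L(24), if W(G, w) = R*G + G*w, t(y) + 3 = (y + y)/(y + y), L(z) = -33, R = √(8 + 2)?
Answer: 93 - 30*√10 ≈ -1.8683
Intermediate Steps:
R = √10 ≈ 3.1623
t(y) = -2 (t(y) = -3 + (y + y)/(y + y) = -3 + (2*y)/((2*y)) = -3 + (2*y)*(1/(2*y)) = -3 + 1 = -2)
W(G, w) = G*w + G*√10 (W(G, w) = √10*G + G*w = G*√10 + G*w = G*w + G*√10)
W(-30, t(7)) - L(24) = -30*(-2 + √10) - 1*(-33) = (60 - 30*√10) + 33 = 93 - 30*√10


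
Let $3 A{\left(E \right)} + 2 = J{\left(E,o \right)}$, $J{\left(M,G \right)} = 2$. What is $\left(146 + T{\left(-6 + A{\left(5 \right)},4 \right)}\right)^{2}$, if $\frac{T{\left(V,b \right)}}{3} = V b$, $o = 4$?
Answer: $5476$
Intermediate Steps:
$A{\left(E \right)} = 0$ ($A{\left(E \right)} = - \frac{2}{3} + \frac{1}{3} \cdot 2 = - \frac{2}{3} + \frac{2}{3} = 0$)
$T{\left(V,b \right)} = 3 V b$
$\left(146 + T{\left(-6 + A{\left(5 \right)},4 \right)}\right)^{2} = \left(146 + 3 \left(-6 + 0\right) 4\right)^{2} = \left(146 + 3 \left(-6\right) 4\right)^{2} = \left(146 - 72\right)^{2} = 74^{2} = 5476$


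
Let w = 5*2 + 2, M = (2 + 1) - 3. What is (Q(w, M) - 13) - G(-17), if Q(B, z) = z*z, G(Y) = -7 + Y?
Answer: 11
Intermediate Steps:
M = 0 (M = 3 - 3 = 0)
w = 12 (w = 10 + 2 = 12)
Q(B, z) = z²
(Q(w, M) - 13) - G(-17) = (0² - 13) - (-7 - 17) = (0 - 13) - 1*(-24) = -13 + 24 = 11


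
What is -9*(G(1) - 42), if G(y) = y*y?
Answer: 369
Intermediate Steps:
G(y) = y²
-9*(G(1) - 42) = -9*(1² - 42) = -9*(1 - 42) = -9*(-41) = 369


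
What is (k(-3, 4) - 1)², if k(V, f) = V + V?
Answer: 49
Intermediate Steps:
k(V, f) = 2*V
(k(-3, 4) - 1)² = (2*(-3) - 1)² = (-6 - 1)² = (-7)² = 49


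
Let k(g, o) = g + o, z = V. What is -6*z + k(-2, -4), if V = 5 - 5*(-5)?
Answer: -186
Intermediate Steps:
V = 30 (V = 5 + 25 = 30)
z = 30
-6*z + k(-2, -4) = -6*30 + (-2 - 4) = -180 - 6 = -186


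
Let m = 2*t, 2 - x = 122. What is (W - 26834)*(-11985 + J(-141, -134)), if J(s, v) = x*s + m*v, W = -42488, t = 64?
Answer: 846906874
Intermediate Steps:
x = -120 (x = 2 - 1*122 = 2 - 122 = -120)
m = 128 (m = 2*64 = 128)
J(s, v) = -120*s + 128*v
(W - 26834)*(-11985 + J(-141, -134)) = (-42488 - 26834)*(-11985 + (-120*(-141) + 128*(-134))) = -69322*(-11985 + (16920 - 17152)) = -69322*(-11985 - 232) = -69322*(-12217) = 846906874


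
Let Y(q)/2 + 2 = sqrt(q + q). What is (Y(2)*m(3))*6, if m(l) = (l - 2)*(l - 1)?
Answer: 0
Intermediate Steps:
m(l) = (-1 + l)*(-2 + l) (m(l) = (-2 + l)*(-1 + l) = (-1 + l)*(-2 + l))
Y(q) = -4 + 2*sqrt(2)*sqrt(q) (Y(q) = -4 + 2*sqrt(q + q) = -4 + 2*sqrt(2*q) = -4 + 2*(sqrt(2)*sqrt(q)) = -4 + 2*sqrt(2)*sqrt(q))
(Y(2)*m(3))*6 = ((-4 + 2*sqrt(2)*sqrt(2))*(2 + 3**2 - 3*3))*6 = ((-4 + 4)*(2 + 9 - 9))*6 = (0*2)*6 = 0*6 = 0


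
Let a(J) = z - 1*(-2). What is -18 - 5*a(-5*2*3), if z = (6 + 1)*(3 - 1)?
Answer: -98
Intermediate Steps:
z = 14 (z = 7*2 = 14)
a(J) = 16 (a(J) = 14 - 1*(-2) = 14 + 2 = 16)
-18 - 5*a(-5*2*3) = -18 - 5*16 = -18 - 80 = -98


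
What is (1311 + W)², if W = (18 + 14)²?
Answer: 5452225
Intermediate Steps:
W = 1024 (W = 32² = 1024)
(1311 + W)² = (1311 + 1024)² = 2335² = 5452225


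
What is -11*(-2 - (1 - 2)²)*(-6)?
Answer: -198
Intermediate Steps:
-11*(-2 - (1 - 2)²)*(-6) = -11*(-2 - 1*(-1)²)*(-6) = -11*(-2 - 1*1)*(-6) = -11*(-2 - 1)*(-6) = -11*(-3)*(-6) = 33*(-6) = -198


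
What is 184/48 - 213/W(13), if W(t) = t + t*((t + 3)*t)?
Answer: 61213/16302 ≈ 3.7549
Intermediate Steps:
W(t) = t + t²*(3 + t) (W(t) = t + t*((3 + t)*t) = t + t*(t*(3 + t)) = t + t²*(3 + t))
184/48 - 213/W(13) = 184/48 - 213*1/(13*(1 + 13² + 3*13)) = 184*(1/48) - 213*1/(13*(1 + 169 + 39)) = 23/6 - 213/(13*209) = 23/6 - 213/2717 = 61213/16302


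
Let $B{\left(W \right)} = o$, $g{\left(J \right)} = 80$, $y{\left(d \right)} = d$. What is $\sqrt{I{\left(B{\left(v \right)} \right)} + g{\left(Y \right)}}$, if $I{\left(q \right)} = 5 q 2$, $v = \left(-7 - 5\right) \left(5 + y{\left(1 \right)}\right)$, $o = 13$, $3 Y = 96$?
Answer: $\sqrt{210} \approx 14.491$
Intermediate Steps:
$Y = 32$ ($Y = \frac{1}{3} \cdot 96 = 32$)
$v = -72$ ($v = \left(-7 - 5\right) \left(5 + 1\right) = \left(-12\right) 6 = -72$)
$B{\left(W \right)} = 13$
$I{\left(q \right)} = 10 q$
$\sqrt{I{\left(B{\left(v \right)} \right)} + g{\left(Y \right)}} = \sqrt{10 \cdot 13 + 80} = \sqrt{130 + 80} = \sqrt{210}$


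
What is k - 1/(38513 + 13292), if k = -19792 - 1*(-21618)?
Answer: 94595929/51805 ≈ 1826.0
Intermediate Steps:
k = 1826 (k = -19792 + 21618 = 1826)
k - 1/(38513 + 13292) = 1826 - 1/(38513 + 13292) = 1826 - 1/51805 = 94595929/51805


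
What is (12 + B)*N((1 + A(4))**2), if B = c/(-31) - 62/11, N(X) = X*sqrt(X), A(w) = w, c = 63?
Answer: 184625/341 ≈ 541.42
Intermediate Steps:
N(X) = X**(3/2)
B = -2615/341 (B = 63/(-31) - 62/11 = 63*(-1/31) - 62*1/11 = -63/31 - 62/11 = -2615/341 ≈ -7.6686)
(12 + B)*N((1 + A(4))**2) = (12 - 2615/341)*((1 + 4)**2)**(3/2) = 1477*(5**2)**(3/2)/341 = 1477*25**(3/2)/341 = (1477/341)*125 = 184625/341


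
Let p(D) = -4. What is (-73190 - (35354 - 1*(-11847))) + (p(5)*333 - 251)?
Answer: -121974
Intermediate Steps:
(-73190 - (35354 - 1*(-11847))) + (p(5)*333 - 251) = (-73190 - (35354 - 1*(-11847))) + (-4*333 - 251) = (-73190 - (35354 + 11847)) + (-1332 - 251) = (-73190 - 1*47201) - 1583 = (-73190 - 47201) - 1583 = -120391 - 1583 = -121974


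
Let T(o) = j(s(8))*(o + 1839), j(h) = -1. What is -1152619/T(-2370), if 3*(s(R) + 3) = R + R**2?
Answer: -1152619/531 ≈ -2170.7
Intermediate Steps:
s(R) = -3 + R/3 + R**2/3 (s(R) = -3 + (R + R**2)/3 = -3 + (R/3 + R**2/3) = -3 + R/3 + R**2/3)
T(o) = -1839 - o (T(o) = -(o + 1839) = -(1839 + o) = -1839 - o)
-1152619/T(-2370) = -1152619/(-1839 - 1*(-2370)) = -1152619/(-1839 + 2370) = -1152619/531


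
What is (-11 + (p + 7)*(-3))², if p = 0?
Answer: 1024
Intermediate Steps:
(-11 + (p + 7)*(-3))² = (-11 + (0 + 7)*(-3))² = (-11 + 7*(-3))² = (-11 - 21)² = (-32)² = 1024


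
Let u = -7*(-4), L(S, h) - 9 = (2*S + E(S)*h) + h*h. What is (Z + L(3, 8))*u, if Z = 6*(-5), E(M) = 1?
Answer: 1596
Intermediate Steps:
L(S, h) = 9 + h + h² + 2*S (L(S, h) = 9 + ((2*S + 1*h) + h*h) = 9 + ((2*S + h) + h²) = 9 + ((h + 2*S) + h²) = 9 + (h + h² + 2*S) = 9 + h + h² + 2*S)
u = 28
Z = -30
(Z + L(3, 8))*u = (-30 + (9 + 8 + 8² + 2*3))*28 = (-30 + (9 + 8 + 64 + 6))*28 = (-30 + 87)*28 = 57*28 = 1596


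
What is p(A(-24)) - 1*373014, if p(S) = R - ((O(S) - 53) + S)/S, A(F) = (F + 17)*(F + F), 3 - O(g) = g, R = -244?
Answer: -62707319/168 ≈ -3.7326e+5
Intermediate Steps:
O(g) = 3 - g
A(F) = 2*F*(17 + F) (A(F) = (17 + F)*(2*F) = 2*F*(17 + F))
p(S) = -244 + 50/S (p(S) = -244 - (((3 - S) - 53) + S)/S = -244 - ((-50 - S) + S)/S = -244 - (-50)/S = -244 + 50/S)
p(A(-24)) - 1*373014 = (-244 + 50/((2*(-24)*(17 - 24)))) - 1*373014 = (-244 + 50/((2*(-24)*(-7)))) - 373014 = (-244 + 50/336) - 373014 = (-244 + 50*(1/336)) - 373014 = (-244 + 25/168) - 373014 = -40967/168 - 373014 = -62707319/168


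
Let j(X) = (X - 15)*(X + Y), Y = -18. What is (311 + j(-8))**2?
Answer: 826281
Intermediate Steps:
j(X) = (-18 + X)*(-15 + X) (j(X) = (X - 15)*(X - 18) = (-15 + X)*(-18 + X) = (-18 + X)*(-15 + X))
(311 + j(-8))**2 = (311 + (270 + (-8)**2 - 33*(-8)))**2 = (311 + (270 + 64 + 264))**2 = (311 + 598)**2 = 909**2 = 826281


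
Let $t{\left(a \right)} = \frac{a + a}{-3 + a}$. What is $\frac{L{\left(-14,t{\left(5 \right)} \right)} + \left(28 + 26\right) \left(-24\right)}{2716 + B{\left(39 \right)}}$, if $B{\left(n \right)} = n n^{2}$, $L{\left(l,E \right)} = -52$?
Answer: $- \frac{1348}{62035} \approx -0.02173$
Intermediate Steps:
$t{\left(a \right)} = \frac{2 a}{-3 + a}$
$B{\left(n \right)} = n^{3}$
$\frac{L{\left(-14,t{\left(5 \right)} \right)} + \left(28 + 26\right) \left(-24\right)}{2716 + B{\left(39 \right)}} = \frac{-52 + \left(28 + 26\right) \left(-24\right)}{2716 + 39^{3}} = \frac{-52 + 54 \left(-24\right)}{2716 + 59319} = \frac{-52 - 1296}{62035} = \left(-1348\right) \frac{1}{62035} = - \frac{1348}{62035}$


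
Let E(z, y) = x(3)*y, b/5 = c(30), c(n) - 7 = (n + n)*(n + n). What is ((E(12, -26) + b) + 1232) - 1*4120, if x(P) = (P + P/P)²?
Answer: 14731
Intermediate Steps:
c(n) = 7 + 4*n² (c(n) = 7 + (n + n)*(n + n) = 7 + (2*n)*(2*n) = 7 + 4*n²)
x(P) = (1 + P)² (x(P) = (P + 1)² = (1 + P)²)
b = 18035 (b = 5*(7 + 4*30²) = 5*(7 + 4*900) = 5*(7 + 3600) = 5*3607 = 18035)
E(z, y) = 16*y (E(z, y) = (1 + 3)²*y = 4²*y = 16*y)
((E(12, -26) + b) + 1232) - 1*4120 = ((16*(-26) + 18035) + 1232) - 1*4120 = ((-416 + 18035) + 1232) - 4120 = (17619 + 1232) - 4120 = 18851 - 4120 = 14731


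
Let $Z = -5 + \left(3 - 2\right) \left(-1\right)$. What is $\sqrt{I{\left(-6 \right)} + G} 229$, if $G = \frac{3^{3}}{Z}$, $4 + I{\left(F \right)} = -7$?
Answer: $\frac{229 i \sqrt{62}}{2} \approx 901.57 i$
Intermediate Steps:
$I{\left(F \right)} = -11$ ($I{\left(F \right)} = -4 - 7 = -11$)
$Z = -6$ ($Z = -5 + 1 \left(-1\right) = -5 - 1 = -6$)
$G = - \frac{9}{2}$ ($G = \frac{3^{3}}{-6} = 27 \left(- \frac{1}{6}\right) = - \frac{9}{2} \approx -4.5$)
$\sqrt{I{\left(-6 \right)} + G} 229 = \sqrt{-11 - \frac{9}{2}} \cdot 229 = \sqrt{- \frac{31}{2}} \cdot 229 = \frac{i \sqrt{62}}{2} \cdot 229 = \frac{229 i \sqrt{62}}{2}$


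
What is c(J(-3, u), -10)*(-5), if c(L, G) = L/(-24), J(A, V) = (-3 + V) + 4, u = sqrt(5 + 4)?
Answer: 5/6 ≈ 0.83333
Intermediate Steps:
u = 3 (u = sqrt(9) = 3)
J(A, V) = 1 + V
c(L, G) = -L/24 (c(L, G) = L*(-1/24) = -L/24)
c(J(-3, u), -10)*(-5) = -(1 + 3)/24*(-5) = -1/24*4*(-5) = -1/6*(-5) = 5/6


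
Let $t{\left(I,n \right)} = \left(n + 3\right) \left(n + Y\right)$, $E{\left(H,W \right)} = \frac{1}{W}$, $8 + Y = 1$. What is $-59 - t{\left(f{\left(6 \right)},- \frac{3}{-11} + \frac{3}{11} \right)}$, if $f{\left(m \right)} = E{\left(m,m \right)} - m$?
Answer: $- \frac{4370}{121} \approx -36.116$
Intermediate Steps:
$Y = -7$ ($Y = -8 + 1 = -7$)
$f{\left(m \right)} = \frac{1}{m} - m$
$t{\left(I,n \right)} = \left(-7 + n\right) \left(3 + n\right)$ ($t{\left(I,n \right)} = \left(n + 3\right) \left(n - 7\right) = \left(3 + n\right) \left(-7 + n\right) = \left(-7 + n\right) \left(3 + n\right)$)
$-59 - t{\left(f{\left(6 \right)},- \frac{3}{-11} + \frac{3}{11} \right)} = -59 - \left(-21 + \left(- \frac{3}{-11} + \frac{3}{11}\right)^{2} - 4 \left(- \frac{3}{-11} + \frac{3}{11}\right)\right) = -59 - \left(-21 + \left(\left(-3\right) \left(- \frac{1}{11}\right) + 3 \cdot \frac{1}{11}\right)^{2} - 4 \left(\left(-3\right) \left(- \frac{1}{11}\right) + 3 \cdot \frac{1}{11}\right)\right) = -59 - \left(-21 + \left(\frac{3}{11} + \frac{3}{11}\right)^{2} - 4 \left(\frac{3}{11} + \frac{3}{11}\right)\right) = -59 - \left(-21 + \left(\frac{6}{11}\right)^{2} - \frac{24}{11}\right) = -59 - \left(-21 + \frac{36}{121} - \frac{24}{11}\right) = -59 - - \frac{2769}{121} = -59 + \frac{2769}{121} = - \frac{4370}{121}$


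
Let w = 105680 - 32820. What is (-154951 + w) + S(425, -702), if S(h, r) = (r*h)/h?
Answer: -82793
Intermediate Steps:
S(h, r) = r (S(h, r) = (h*r)/h = r)
w = 72860
(-154951 + w) + S(425, -702) = (-154951 + 72860) - 702 = -82091 - 702 = -82793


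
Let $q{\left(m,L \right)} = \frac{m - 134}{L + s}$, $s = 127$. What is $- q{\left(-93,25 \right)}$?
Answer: $\frac{227}{152} \approx 1.4934$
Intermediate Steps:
$q{\left(m,L \right)} = \frac{-134 + m}{127 + L}$ ($q{\left(m,L \right)} = \frac{m - 134}{L + 127} = \frac{-134 + m}{127 + L}$)
$- q{\left(-93,25 \right)} = - \frac{-134 - 93}{127 + 25} = - \frac{-227}{152} = \left(-1\right) \left(- \frac{227}{152}\right) = \frac{227}{152}$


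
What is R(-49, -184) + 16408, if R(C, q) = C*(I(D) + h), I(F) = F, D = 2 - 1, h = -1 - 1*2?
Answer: 16506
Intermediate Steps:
h = -3 (h = -1 - 2 = -3)
D = 1
R(C, q) = -2*C (R(C, q) = C*(1 - 3) = C*(-2) = -2*C)
R(-49, -184) + 16408 = -2*(-49) + 16408 = 98 + 16408 = 16506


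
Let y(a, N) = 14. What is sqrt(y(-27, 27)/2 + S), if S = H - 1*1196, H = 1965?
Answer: 2*sqrt(194) ≈ 27.857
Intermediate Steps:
S = 769 (S = 1965 - 1*1196 = 1965 - 1196 = 769)
sqrt(y(-27, 27)/2 + S) = sqrt(14/2 + 769) = sqrt(14*(1/2) + 769) = sqrt(7 + 769) = sqrt(776) = 2*sqrt(194)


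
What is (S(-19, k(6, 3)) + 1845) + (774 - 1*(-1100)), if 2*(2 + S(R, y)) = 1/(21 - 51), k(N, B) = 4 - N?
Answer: 223019/60 ≈ 3717.0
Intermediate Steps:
S(R, y) = -121/60 (S(R, y) = -2 + 1/(2*(21 - 51)) = -2 + (½)/(-30) = -2 + (½)*(-1/30) = -2 - 1/60 = -121/60)
(S(-19, k(6, 3)) + 1845) + (774 - 1*(-1100)) = (-121/60 + 1845) + (774 - 1*(-1100)) = 110579/60 + (774 + 1100) = 110579/60 + 1874 = 223019/60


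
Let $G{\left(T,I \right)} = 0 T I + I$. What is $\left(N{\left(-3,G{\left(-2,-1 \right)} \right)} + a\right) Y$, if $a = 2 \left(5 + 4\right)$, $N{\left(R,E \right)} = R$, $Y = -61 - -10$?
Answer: $-765$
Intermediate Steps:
$G{\left(T,I \right)} = I$ ($G{\left(T,I \right)} = 0 I + I = 0 + I = I$)
$Y = -51$ ($Y = -61 + 10 = -51$)
$a = 18$ ($a = 2 \cdot 9 = 18$)
$\left(N{\left(-3,G{\left(-2,-1 \right)} \right)} + a\right) Y = \left(-3 + 18\right) \left(-51\right) = 15 \left(-51\right) = -765$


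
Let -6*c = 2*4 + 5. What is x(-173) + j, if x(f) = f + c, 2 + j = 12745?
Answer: 75407/6 ≈ 12568.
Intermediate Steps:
c = -13/6 (c = -(2*4 + 5)/6 = -(8 + 5)/6 = -⅙*13 = -13/6 ≈ -2.1667)
j = 12743 (j = -2 + 12745 = 12743)
x(f) = -13/6 + f (x(f) = f - 13/6 = -13/6 + f)
x(-173) + j = (-13/6 - 173) + 12743 = -1051/6 + 12743 = 75407/6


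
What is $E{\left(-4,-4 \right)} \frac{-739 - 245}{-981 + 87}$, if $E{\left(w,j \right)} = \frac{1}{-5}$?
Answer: $- \frac{164}{745} \approx -0.22013$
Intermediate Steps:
$E{\left(w,j \right)} = - \frac{1}{5}$
$E{\left(-4,-4 \right)} \frac{-739 - 245}{-981 + 87} = - \frac{\left(-739 - 245\right) \frac{1}{-981 + 87}}{5} = - \frac{\left(-984\right) \frac{1}{-894}}{5} = - \frac{\left(-984\right) \left(- \frac{1}{894}\right)}{5} = \left(- \frac{1}{5}\right) \frac{164}{149} = - \frac{164}{745}$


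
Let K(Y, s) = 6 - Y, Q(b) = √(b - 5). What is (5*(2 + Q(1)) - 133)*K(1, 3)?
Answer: -615 + 50*I ≈ -615.0 + 50.0*I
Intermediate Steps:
Q(b) = √(-5 + b)
(5*(2 + Q(1)) - 133)*K(1, 3) = (5*(2 + √(-5 + 1)) - 133)*(6 - 1*1) = (5*(2 + √(-4)) - 133)*(6 - 1) = (5*(2 + 2*I) - 133)*5 = ((10 + 10*I) - 133)*5 = (-123 + 10*I)*5 = -615 + 50*I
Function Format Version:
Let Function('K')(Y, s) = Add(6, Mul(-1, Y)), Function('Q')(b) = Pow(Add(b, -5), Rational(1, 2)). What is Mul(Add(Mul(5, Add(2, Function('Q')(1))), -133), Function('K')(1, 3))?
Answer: Add(-615, Mul(50, I)) ≈ Add(-615.00, Mul(50.000, I))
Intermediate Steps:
Function('Q')(b) = Pow(Add(-5, b), Rational(1, 2))
Mul(Add(Mul(5, Add(2, Function('Q')(1))), -133), Function('K')(1, 3)) = Mul(Add(Mul(5, Add(2, Pow(Add(-5, 1), Rational(1, 2)))), -133), Add(6, Mul(-1, 1))) = Mul(Add(Mul(5, Add(2, Pow(-4, Rational(1, 2)))), -133), Add(6, -1)) = Mul(Add(Mul(5, Add(2, Mul(2, I))), -133), 5) = Mul(Add(Add(10, Mul(10, I)), -133), 5) = Mul(Add(-123, Mul(10, I)), 5) = Add(-615, Mul(50, I))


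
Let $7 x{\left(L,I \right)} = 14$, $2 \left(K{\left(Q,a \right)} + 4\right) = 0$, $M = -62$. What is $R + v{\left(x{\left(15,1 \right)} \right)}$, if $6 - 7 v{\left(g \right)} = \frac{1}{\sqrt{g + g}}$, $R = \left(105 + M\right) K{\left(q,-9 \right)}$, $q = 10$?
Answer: $- \frac{2397}{14} \approx -171.21$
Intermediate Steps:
$K{\left(Q,a \right)} = -4$ ($K{\left(Q,a \right)} = -4 + \frac{1}{2} \cdot 0 = -4 + 0 = -4$)
$x{\left(L,I \right)} = 2$ ($x{\left(L,I \right)} = \frac{1}{7} \cdot 14 = 2$)
$R = -172$ ($R = \left(105 - 62\right) \left(-4\right) = 43 \left(-4\right) = -172$)
$v{\left(g \right)} = \frac{6}{7} - \frac{\sqrt{2}}{14 \sqrt{g}}$ ($v{\left(g \right)} = \frac{6}{7} - \frac{1}{7 \sqrt{g + g}} = \frac{6}{7} - \frac{1}{7 \sqrt{2 g}} = \frac{6}{7} - \frac{1}{7 \sqrt{2} \sqrt{g}} = \frac{6}{7} - \frac{\frac{1}{2} \sqrt{2} \frac{1}{\sqrt{g}}}{7} = \frac{6}{7} - \frac{\sqrt{2}}{14 \sqrt{g}}$)
$R + v{\left(x{\left(15,1 \right)} \right)} = -172 + \left(\frac{6}{7} - \frac{\sqrt{2}}{14 \sqrt{2}}\right) = -172 + \left(\frac{6}{7} - \frac{\sqrt{2} \frac{\sqrt{2}}{2}}{14}\right) = -172 + \left(\frac{6}{7} - \frac{1}{14}\right) = -172 + \frac{11}{14} = - \frac{2397}{14}$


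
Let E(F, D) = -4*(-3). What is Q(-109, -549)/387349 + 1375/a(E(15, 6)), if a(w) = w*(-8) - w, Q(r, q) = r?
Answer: -532616647/41833692 ≈ -12.732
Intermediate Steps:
E(F, D) = 12
a(w) = -9*w (a(w) = -8*w - w = -9*w)
Q(-109, -549)/387349 + 1375/a(E(15, 6)) = -109/387349 + 1375/((-9*12)) = -109*1/387349 + 1375/(-108) = -109/387349 + 1375*(-1/108) = -109/387349 - 1375/108 = -532616647/41833692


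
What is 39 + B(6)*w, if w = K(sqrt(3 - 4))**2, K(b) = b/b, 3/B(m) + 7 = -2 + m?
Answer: 38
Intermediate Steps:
B(m) = 3/(-9 + m) (B(m) = 3/(-7 + (-2 + m)) = 3/(-9 + m))
K(b) = 1
w = 1 (w = 1**2 = 1)
39 + B(6)*w = 39 + (3/(-9 + 6))*1 = 39 + (3/(-3))*1 = 39 + (3*(-1/3))*1 = 39 - 1*1 = 39 - 1 = 38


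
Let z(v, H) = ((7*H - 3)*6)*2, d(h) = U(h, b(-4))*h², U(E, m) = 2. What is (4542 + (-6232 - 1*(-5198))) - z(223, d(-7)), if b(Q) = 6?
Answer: -4688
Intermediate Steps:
d(h) = 2*h²
z(v, H) = -36 + 84*H (z(v, H) = ((-3 + 7*H)*6)*2 = (-18 + 42*H)*2 = -36 + 84*H)
(4542 + (-6232 - 1*(-5198))) - z(223, d(-7)) = (4542 + (-6232 - 1*(-5198))) - (-36 + 84*(2*(-7)²)) = (4542 + (-6232 + 5198)) - (-36 + 84*(2*49)) = (4542 - 1034) - (-36 + 84*98) = 3508 - (-36 + 8232) = 3508 - 1*8196 = 3508 - 8196 = -4688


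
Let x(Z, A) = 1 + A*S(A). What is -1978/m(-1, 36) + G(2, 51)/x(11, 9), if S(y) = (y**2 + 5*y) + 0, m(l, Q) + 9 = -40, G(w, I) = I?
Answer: 2247529/55615 ≈ 40.412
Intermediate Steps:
m(l, Q) = -49 (m(l, Q) = -9 - 40 = -49)
S(y) = y**2 + 5*y
x(Z, A) = 1 + A**2*(5 + A) (x(Z, A) = 1 + A*(A*(5 + A)) = 1 + A**2*(5 + A))
-1978/m(-1, 36) + G(2, 51)/x(11, 9) = -1978/(-49) + 51/(1 + 9**2*(5 + 9)) = -1978*(-1/49) + 51/(1 + 81*14) = 1978/49 + 51/(1 + 1134) = 1978/49 + 51/1135 = 2247529/55615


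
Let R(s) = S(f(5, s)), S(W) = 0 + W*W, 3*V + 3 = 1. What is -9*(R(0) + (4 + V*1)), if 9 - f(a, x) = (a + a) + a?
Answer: -354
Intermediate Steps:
V = -⅔ (V = -1 + (⅓)*1 = -1 + ⅓ = -⅔ ≈ -0.66667)
f(a, x) = 9 - 3*a (f(a, x) = 9 - ((a + a) + a) = 9 - (2*a + a) = 9 - 3*a)
S(W) = W² (S(W) = 0 + W² = W²)
R(s) = 36 (R(s) = (9 - 3*5)² = (9 - 15)² = (-6)² = 36)
-9*(R(0) + (4 + V*1)) = -9*(36 + (4 - ⅔*1)) = -9*(36 + (4 - ⅔)) = -9*(36 + 10/3) = -9*118/3 = -354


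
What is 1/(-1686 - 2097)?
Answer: -1/3783 ≈ -0.00026434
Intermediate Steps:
1/(-1686 - 2097) = 1/(-3783) = -1/3783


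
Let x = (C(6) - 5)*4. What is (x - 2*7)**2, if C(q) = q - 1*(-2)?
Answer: 4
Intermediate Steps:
C(q) = 2 + q (C(q) = q + 2 = 2 + q)
x = 12 (x = ((2 + 6) - 5)*4 = (8 - 5)*4 = 3*4 = 12)
(x - 2*7)**2 = (12 - 2*7)**2 = (12 - 14)**2 = (-2)**2 = 4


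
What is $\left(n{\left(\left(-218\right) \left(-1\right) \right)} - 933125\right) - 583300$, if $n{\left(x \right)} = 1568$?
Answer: $-1514857$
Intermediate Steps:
$\left(n{\left(\left(-218\right) \left(-1\right) \right)} - 933125\right) - 583300 = \left(1568 - 933125\right) - 583300 = -931557 - 583300 = -1514857$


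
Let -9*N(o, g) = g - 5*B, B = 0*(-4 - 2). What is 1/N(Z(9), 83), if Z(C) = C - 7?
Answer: -9/83 ≈ -0.10843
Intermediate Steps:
Z(C) = -7 + C
B = 0 (B = 0*(-6) = 0)
N(o, g) = -g/9 (N(o, g) = -(g - 5*0)/9 = -(g + 0)/9 = -g/9)
1/N(Z(9), 83) = 1/(-⅑*83) = 1/(-83/9) = -9/83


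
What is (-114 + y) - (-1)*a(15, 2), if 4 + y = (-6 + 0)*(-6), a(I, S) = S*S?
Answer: -78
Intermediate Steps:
a(I, S) = S²
y = 32 (y = -4 + (-6 + 0)*(-6) = -4 - 6*(-6) = -4 + 36 = 32)
(-114 + y) - (-1)*a(15, 2) = (-114 + 32) - (-1)*2² = -82 - (-1)*4 = -82 - 1*(-4) = -82 + 4 = -78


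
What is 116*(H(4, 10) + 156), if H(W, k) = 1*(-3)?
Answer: 17748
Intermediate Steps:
H(W, k) = -3
116*(H(4, 10) + 156) = 116*(-3 + 156) = 116*153 = 17748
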